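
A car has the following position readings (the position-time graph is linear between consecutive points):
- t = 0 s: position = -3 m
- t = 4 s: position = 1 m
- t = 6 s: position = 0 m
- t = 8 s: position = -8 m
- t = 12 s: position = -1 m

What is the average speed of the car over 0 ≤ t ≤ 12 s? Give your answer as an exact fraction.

5/3 m/s

Average speed = (total path length)/(elapsed time); on a piecewise-linear x-t graph the path length is Σ|Δx|.
0–4 s: |Δx| = |1 − -3| = 4 m
4–6 s: |Δx| = |0 − 1| = 1 m
6–8 s: |Δx| = |-8 − 0| = 8 m
8–12 s: |Δx| = |-1 − -8| = 7 m
Total path = 20 m; average speed = 20/12 = 5/3 m/s.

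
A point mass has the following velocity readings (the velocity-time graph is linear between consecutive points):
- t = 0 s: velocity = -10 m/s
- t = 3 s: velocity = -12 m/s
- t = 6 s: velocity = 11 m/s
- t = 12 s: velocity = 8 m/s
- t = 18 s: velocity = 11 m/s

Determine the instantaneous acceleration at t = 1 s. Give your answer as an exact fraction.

Acceleration is the slope of the v-t graph on 0–3 s: (-12 − -10)/(3 − 0) = -2/3 m/s².

-2/3 m/s²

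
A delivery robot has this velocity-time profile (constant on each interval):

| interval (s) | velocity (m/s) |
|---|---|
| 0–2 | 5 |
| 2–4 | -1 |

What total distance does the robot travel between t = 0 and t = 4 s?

Distance (not displacement) is the total path length: add the absolute areas under v-t.
0–2 s: |5| × 2 = 10 m
2–4 s: |-1| × 2 = 2 m
Total distance = 12 m

12 m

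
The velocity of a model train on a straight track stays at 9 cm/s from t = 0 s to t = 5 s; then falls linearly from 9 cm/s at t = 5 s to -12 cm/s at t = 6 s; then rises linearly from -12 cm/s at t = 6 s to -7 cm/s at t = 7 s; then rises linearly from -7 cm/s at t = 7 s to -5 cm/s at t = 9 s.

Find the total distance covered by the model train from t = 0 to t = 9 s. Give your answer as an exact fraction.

Total distance travelled is ∫|v| dt — sum the magnitudes of each area piece.
0–5 s: |9| × 5 = 45 cm
5–6 s: v = 0 at t = 38/7 s; triangle areas 27/14 + 24/7 = 75/14 cm
6–7 s: |½(-12 + -7)(1)| = 9.5 cm
7–9 s: |½(-7 + -5)(2)| = 12 cm
Total distance = 503/7 cm

503/7 cm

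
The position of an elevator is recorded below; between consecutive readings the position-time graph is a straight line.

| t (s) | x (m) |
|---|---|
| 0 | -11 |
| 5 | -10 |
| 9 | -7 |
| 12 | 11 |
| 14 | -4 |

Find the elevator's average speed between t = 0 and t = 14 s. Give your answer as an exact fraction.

37/14 m/s

Average speed = (total path length)/(elapsed time); on a piecewise-linear x-t graph the path length is Σ|Δx|.
0–5 s: |Δx| = |-10 − -11| = 1 m
5–9 s: |Δx| = |-7 − -10| = 3 m
9–12 s: |Δx| = |11 − -7| = 18 m
12–14 s: |Δx| = |-4 − 11| = 15 m
Total path = 37 m; average speed = 37/14 = 37/14 m/s.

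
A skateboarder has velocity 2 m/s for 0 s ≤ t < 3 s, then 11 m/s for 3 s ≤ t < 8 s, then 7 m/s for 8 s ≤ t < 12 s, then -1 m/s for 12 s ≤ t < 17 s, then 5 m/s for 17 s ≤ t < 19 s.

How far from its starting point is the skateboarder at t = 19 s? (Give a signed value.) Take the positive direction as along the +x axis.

94 m

Displacement is the signed area under the v-t curve.
0–3 s: 2 × 3 = 6 m
3–8 s: 11 × 5 = 55 m
8–12 s: 7 × 4 = 28 m
12–17 s: -1 × 5 = -5 m
17–19 s: 5 × 2 = 10 m
Net displacement = 94 m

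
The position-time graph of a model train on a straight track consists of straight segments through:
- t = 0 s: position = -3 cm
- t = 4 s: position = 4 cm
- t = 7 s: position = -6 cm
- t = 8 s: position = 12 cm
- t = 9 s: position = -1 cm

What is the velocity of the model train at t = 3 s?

1.75 cm/s

Velocity is the slope of the x-t graph on 0–4 s: (4 − -3)/(4 − 0) = 1.75 cm/s.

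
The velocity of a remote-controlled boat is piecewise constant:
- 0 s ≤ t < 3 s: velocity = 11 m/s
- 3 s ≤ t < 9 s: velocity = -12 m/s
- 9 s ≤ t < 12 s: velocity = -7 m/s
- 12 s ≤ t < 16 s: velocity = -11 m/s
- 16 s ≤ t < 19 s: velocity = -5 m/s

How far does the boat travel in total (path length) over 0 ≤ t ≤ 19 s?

185 m

Distance (not displacement) is the total path length: add the absolute areas under v-t.
0–3 s: |11| × 3 = 33 m
3–9 s: |-12| × 6 = 72 m
9–12 s: |-7| × 3 = 21 m
12–16 s: |-11| × 4 = 44 m
16–19 s: |-5| × 3 = 15 m
Total distance = 185 m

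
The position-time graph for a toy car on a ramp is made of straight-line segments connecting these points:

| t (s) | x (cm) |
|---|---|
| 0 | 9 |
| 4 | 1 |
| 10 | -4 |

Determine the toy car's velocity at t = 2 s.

Velocity is the slope of the x-t graph on 0–4 s: (1 − 9)/(4 − 0) = -2 cm/s.

-2 cm/s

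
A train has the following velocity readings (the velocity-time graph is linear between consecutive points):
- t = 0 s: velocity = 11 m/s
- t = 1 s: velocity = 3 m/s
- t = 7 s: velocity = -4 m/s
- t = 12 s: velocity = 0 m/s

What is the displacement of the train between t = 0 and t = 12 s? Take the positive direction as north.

-6 m

Displacement is the signed area under the v-t curve.
0–1 s: ½(11 + 3)(1) = 7 m
1–7 s: ½(3 + -4)(6) = -3 m
7–12 s: ½(-4 + 0)(5) = -10 m
Net displacement = -6 m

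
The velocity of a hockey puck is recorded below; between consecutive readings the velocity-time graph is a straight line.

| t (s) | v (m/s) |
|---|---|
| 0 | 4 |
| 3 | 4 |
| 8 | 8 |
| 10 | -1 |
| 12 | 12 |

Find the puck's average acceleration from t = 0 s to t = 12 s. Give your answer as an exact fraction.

2/3 m/s²

Average acceleration = Δv/Δt = (12 − 4)/(12 − 0) = 2/3 m/s².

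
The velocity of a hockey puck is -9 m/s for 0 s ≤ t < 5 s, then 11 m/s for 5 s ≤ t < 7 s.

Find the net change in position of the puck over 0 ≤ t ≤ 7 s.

Net displacement equals the area under the velocity-time graph (areas below the axis count negative).
0–5 s: -9 × 5 = -45 m
5–7 s: 11 × 2 = 22 m
Net displacement = -23 m

-23 m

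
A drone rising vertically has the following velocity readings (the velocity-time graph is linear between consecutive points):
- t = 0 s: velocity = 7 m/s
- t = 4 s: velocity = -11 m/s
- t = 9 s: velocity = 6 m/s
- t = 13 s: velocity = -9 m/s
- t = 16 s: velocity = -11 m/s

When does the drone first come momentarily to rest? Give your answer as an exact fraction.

t = 14/9 s

v changes sign on 0–4 s (from 7 to -11); the graph is linear there, so v = 0 at t = 0 + (-7)·(4 − 0)/(-11 − 7) = 14/9 s.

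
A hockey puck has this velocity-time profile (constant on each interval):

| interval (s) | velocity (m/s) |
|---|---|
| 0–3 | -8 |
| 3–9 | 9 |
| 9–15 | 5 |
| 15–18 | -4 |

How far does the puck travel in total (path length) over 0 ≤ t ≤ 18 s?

120 m

Total distance travelled is ∫|v| dt — sum the magnitudes of each area piece.
0–3 s: |-8| × 3 = 24 m
3–9 s: |9| × 6 = 54 m
9–15 s: |5| × 6 = 30 m
15–18 s: |-4| × 3 = 12 m
Total distance = 120 m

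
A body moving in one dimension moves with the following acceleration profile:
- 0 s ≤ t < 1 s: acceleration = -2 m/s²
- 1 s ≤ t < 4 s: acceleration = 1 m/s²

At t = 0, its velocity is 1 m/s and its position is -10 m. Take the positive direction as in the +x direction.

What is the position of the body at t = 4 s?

On each constant-a segment, Δv = aΔt and Δx = v₀Δt + ½aΔt²; chain segment to segment.
0–1 s: v starts 1 m/s; Δx = 1·1 + ½·-2·1² = 0 m; v ends -1 m/s.
1–4 s: v starts -1 m/s; Δx = -1·3 + ½·1·3² = 1.5 m; v ends 2 m/s.
x(4) = -10 + Σ Δx = -8.5 m.

-8.5 m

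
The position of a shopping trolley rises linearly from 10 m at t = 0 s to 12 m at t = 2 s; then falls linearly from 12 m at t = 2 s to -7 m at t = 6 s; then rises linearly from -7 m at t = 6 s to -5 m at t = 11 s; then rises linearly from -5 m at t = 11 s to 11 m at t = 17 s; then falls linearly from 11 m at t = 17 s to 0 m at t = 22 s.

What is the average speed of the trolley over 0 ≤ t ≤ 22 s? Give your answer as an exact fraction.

25/11 m/s

Average speed = (total path length)/(elapsed time); on a piecewise-linear x-t graph the path length is Σ|Δx|.
0–2 s: |Δx| = |12 − 10| = 2 m
2–6 s: |Δx| = |-7 − 12| = 19 m
6–11 s: |Δx| = |-5 − -7| = 2 m
11–17 s: |Δx| = |11 − -5| = 16 m
17–22 s: |Δx| = |0 − 11| = 11 m
Total path = 50 m; average speed = 50/22 = 25/11 m/s.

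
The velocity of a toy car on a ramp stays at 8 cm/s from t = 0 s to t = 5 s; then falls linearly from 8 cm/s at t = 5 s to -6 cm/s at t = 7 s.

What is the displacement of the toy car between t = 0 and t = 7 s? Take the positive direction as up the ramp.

42 cm

Displacement is the signed area under the v-t curve.
0–5 s: 8 × 5 = 40 cm
5–7 s: ½(8 + -6)(2) = 2 cm
Net displacement = 42 cm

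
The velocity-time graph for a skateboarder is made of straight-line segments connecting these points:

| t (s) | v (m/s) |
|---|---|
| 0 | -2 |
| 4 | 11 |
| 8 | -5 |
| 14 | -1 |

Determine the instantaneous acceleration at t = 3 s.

Acceleration is the slope of the v-t graph on 0–4 s: (11 − -2)/(4 − 0) = 3.25 m/s².

3.25 m/s²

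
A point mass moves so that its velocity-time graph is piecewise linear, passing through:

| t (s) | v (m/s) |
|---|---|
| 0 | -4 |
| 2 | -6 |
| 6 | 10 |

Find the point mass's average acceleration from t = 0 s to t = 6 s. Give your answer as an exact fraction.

Average acceleration = Δv/Δt = (10 − -4)/(6 − 0) = 7/3 m/s².

7/3 m/s²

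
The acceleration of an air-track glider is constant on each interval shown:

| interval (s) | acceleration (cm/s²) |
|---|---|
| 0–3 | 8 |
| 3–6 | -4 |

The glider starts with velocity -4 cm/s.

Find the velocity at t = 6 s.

8 cm/s

Δv equals the area under the a-t graph; then v = v₀ + Δv.
0–3 s: 8 × 3 = 24 cm/s
3–6 s: -4 × 3 = -12 cm/s
Δv = 12 cm/s, so v(6) = -4 + (12) = 8 cm/s.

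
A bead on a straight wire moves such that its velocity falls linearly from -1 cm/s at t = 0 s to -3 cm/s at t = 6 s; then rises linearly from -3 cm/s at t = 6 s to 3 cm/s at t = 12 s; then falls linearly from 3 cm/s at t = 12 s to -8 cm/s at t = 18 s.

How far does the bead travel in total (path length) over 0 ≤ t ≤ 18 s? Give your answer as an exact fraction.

450/11 cm

Distance (not displacement) is the total path length: add the absolute areas under v-t.
0–6 s: |½(-1 + -3)(6)| = 12 cm
6–12 s: v = 0 at t = 9 s; triangle areas 4.5 + 4.5 = 9 cm
12–18 s: v = 0 at t = 150/11 s; triangle areas 27/11 + 192/11 = 219/11 cm
Total distance = 450/11 cm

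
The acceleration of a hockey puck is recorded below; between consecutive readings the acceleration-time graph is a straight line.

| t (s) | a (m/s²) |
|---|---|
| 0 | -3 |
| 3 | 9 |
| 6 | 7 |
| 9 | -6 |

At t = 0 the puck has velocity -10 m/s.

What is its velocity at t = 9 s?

24.5 m/s

Δv equals the area under the a-t graph; then v = v₀ + Δv.
0–3 s: ½(-3 + 9)(3) = 9 m/s
3–6 s: ½(9 + 7)(3) = 24 m/s
6–9 s: ½(7 + -6)(3) = 1.5 m/s
Δv = 34.5 m/s, so v(9) = -10 + (34.5) = 24.5 m/s.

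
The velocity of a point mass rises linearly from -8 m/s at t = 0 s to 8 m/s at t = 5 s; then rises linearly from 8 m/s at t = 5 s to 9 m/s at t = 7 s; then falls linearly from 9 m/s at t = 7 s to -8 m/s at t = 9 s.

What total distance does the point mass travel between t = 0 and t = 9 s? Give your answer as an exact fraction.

774/17 m

Distance (not displacement) is the total path length: add the absolute areas under v-t.
0–5 s: v = 0 at t = 2.5 s; triangle areas 10 + 10 = 20 m
5–7 s: |½(8 + 9)(2)| = 17 m
7–9 s: v = 0 at t = 137/17 s; triangle areas 81/17 + 64/17 = 145/17 m
Total distance = 774/17 m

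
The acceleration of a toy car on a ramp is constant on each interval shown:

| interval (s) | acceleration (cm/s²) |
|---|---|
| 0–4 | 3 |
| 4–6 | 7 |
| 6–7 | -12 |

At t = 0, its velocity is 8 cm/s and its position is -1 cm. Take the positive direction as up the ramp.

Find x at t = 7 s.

On each constant-a segment, Δv = aΔt and Δx = v₀Δt + ½aΔt²; chain segment to segment.
0–4 s: v starts 8 cm/s; Δx = 8·4 + ½·3·4² = 56 cm; v ends 20 cm/s.
4–6 s: v starts 20 cm/s; Δx = 20·2 + ½·7·2² = 54 cm; v ends 34 cm/s.
6–7 s: v starts 34 cm/s; Δx = 34·1 + ½·-12·1² = 28 cm; v ends 22 cm/s.
x(7) = -1 + Σ Δx = 137 cm.

137 cm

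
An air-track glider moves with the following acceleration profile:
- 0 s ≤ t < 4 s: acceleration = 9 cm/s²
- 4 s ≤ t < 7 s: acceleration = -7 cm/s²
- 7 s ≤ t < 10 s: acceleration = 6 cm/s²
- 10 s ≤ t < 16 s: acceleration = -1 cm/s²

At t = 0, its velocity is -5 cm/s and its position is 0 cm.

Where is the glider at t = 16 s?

On each constant-a segment, Δv = aΔt and Δx = v₀Δt + ½aΔt²; chain segment to segment.
0–4 s: v starts -5 cm/s; Δx = -5·4 + ½·9·4² = 52 cm; v ends 31 cm/s.
4–7 s: v starts 31 cm/s; Δx = 31·3 + ½·-7·3² = 61.5 cm; v ends 10 cm/s.
7–10 s: v starts 10 cm/s; Δx = 10·3 + ½·6·3² = 57 cm; v ends 28 cm/s.
10–16 s: v starts 28 cm/s; Δx = 28·6 + ½·-1·6² = 150 cm; v ends 22 cm/s.
x(16) = 0 + Σ Δx = 320.5 cm.

320.5 cm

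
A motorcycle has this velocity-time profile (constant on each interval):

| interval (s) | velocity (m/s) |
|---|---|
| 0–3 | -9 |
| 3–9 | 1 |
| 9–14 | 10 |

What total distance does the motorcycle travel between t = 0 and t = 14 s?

Total distance travelled is ∫|v| dt — sum the magnitudes of each area piece.
0–3 s: |-9| × 3 = 27 m
3–9 s: |1| × 6 = 6 m
9–14 s: |10| × 5 = 50 m
Total distance = 83 m

83 m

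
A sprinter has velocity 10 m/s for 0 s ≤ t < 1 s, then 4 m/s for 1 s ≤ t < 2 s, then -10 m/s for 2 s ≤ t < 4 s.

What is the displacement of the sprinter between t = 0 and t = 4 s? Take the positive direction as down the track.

Displacement is the signed area under the v-t curve.
0–1 s: 10 × 1 = 10 m
1–2 s: 4 × 1 = 4 m
2–4 s: -10 × 2 = -20 m
Net displacement = -6 m

-6 m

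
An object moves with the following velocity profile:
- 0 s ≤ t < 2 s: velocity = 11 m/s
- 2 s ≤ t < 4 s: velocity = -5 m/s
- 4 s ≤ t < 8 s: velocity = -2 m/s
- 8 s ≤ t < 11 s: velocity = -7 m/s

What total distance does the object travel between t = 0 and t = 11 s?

Distance (not displacement) is the total path length: add the absolute areas under v-t.
0–2 s: |11| × 2 = 22 m
2–4 s: |-5| × 2 = 10 m
4–8 s: |-2| × 4 = 8 m
8–11 s: |-7| × 3 = 21 m
Total distance = 61 m

61 m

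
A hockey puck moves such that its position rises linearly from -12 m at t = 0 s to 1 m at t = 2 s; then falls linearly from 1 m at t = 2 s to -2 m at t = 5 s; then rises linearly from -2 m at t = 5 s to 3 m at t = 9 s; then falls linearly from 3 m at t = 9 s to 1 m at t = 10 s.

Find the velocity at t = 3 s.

-1 m/s

Velocity is the slope of the x-t graph on 2–5 s: (-2 − 1)/(5 − 2) = -1 m/s.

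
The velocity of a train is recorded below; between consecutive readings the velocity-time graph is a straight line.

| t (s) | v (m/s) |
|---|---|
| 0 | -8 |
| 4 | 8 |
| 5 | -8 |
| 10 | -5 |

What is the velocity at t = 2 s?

0 m/s

On 0–4 s the graph is linear from -8 to 8 m/s: v(2) = -8 + (8 − -8)·(2 − 0)/(4 − 0) = 0 m/s.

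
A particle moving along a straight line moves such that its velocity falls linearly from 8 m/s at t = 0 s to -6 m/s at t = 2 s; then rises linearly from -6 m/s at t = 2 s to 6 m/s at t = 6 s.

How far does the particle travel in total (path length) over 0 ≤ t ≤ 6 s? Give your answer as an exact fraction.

Distance (not displacement) is the total path length: add the absolute areas under v-t.
0–2 s: v = 0 at t = 8/7 s; triangle areas 32/7 + 18/7 = 50/7 m
2–6 s: v = 0 at t = 4 s; triangle areas 6 + 6 = 12 m
Total distance = 134/7 m

134/7 m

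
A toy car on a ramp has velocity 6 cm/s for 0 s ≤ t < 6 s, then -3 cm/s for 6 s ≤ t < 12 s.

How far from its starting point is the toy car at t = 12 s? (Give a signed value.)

Displacement is the signed area under the v-t curve.
0–6 s: 6 × 6 = 36 cm
6–12 s: -3 × 6 = -18 cm
Net displacement = 18 cm

18 cm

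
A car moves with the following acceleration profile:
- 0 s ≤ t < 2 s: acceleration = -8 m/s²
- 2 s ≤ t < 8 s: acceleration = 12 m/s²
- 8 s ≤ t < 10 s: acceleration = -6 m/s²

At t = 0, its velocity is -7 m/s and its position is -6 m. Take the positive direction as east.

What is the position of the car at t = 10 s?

On each constant-a segment, Δv = aΔt and Δx = v₀Δt + ½aΔt²; chain segment to segment.
0–2 s: v starts -7 m/s; Δx = -7·2 + ½·-8·2² = -30 m; v ends -23 m/s.
2–8 s: v starts -23 m/s; Δx = -23·6 + ½·12·6² = 78 m; v ends 49 m/s.
8–10 s: v starts 49 m/s; Δx = 49·2 + ½·-6·2² = 86 m; v ends 37 m/s.
x(10) = -6 + Σ Δx = 128 m.

128 m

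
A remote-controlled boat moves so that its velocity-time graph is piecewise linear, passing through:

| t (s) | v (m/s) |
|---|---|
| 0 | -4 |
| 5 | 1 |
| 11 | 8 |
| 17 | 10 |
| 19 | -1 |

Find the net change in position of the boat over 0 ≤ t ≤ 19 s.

Displacement is the signed area under the v-t curve.
0–5 s: ½(-4 + 1)(5) = -7.5 m
5–11 s: ½(1 + 8)(6) = 27 m
11–17 s: ½(8 + 10)(6) = 54 m
17–19 s: ½(10 + -1)(2) = 9 m
Net displacement = 82.5 m

82.5 m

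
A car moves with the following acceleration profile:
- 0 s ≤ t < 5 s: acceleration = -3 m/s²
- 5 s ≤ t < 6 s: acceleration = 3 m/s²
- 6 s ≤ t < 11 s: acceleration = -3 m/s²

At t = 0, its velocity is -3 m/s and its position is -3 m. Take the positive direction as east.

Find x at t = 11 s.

-184.5 m

On each constant-a segment, Δv = aΔt and Δx = v₀Δt + ½aΔt²; chain segment to segment.
0–5 s: v starts -3 m/s; Δx = -3·5 + ½·-3·5² = -52.5 m; v ends -18 m/s.
5–6 s: v starts -18 m/s; Δx = -18·1 + ½·3·1² = -16.5 m; v ends -15 m/s.
6–11 s: v starts -15 m/s; Δx = -15·5 + ½·-3·5² = -112.5 m; v ends -30 m/s.
x(11) = -3 + Σ Δx = -184.5 m.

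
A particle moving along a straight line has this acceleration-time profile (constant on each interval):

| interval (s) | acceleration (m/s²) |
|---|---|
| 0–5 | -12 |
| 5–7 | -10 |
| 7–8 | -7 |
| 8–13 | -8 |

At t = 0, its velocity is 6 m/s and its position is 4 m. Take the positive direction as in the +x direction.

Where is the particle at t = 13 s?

-826.5 m

On each constant-a segment, Δv = aΔt and Δx = v₀Δt + ½aΔt²; chain segment to segment.
0–5 s: v starts 6 m/s; Δx = 6·5 + ½·-12·5² = -120 m; v ends -54 m/s.
5–7 s: v starts -54 m/s; Δx = -54·2 + ½·-10·2² = -128 m; v ends -74 m/s.
7–8 s: v starts -74 m/s; Δx = -74·1 + ½·-7·1² = -77.5 m; v ends -81 m/s.
8–13 s: v starts -81 m/s; Δx = -81·5 + ½·-8·5² = -505 m; v ends -121 m/s.
x(13) = 4 + Σ Δx = -826.5 m.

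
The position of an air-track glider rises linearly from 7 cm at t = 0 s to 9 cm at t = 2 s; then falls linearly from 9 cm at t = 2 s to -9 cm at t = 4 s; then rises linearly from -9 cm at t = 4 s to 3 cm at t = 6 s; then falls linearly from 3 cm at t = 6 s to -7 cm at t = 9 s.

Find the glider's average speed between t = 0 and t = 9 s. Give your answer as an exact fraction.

Average speed = (total path length)/(elapsed time); on a piecewise-linear x-t graph the path length is Σ|Δx|.
0–2 s: |Δx| = |9 − 7| = 2 cm
2–4 s: |Δx| = |-9 − 9| = 18 cm
4–6 s: |Δx| = |3 − -9| = 12 cm
6–9 s: |Δx| = |-7 − 3| = 10 cm
Total path = 42 cm; average speed = 42/9 = 14/3 cm/s.

14/3 cm/s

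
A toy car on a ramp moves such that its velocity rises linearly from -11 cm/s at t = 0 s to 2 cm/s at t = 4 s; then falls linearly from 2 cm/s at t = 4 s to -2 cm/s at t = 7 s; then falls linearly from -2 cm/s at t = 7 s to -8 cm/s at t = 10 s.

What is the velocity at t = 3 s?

-1.25 cm/s

On 0–4 s the graph is linear from -11 to 2 cm/s: v(3) = -11 + (2 − -11)·(3 − 0)/(4 − 0) = -1.25 cm/s.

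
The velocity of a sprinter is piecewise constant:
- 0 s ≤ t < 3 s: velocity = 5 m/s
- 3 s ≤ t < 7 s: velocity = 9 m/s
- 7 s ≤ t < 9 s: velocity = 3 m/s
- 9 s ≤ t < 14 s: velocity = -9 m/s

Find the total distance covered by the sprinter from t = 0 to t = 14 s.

Total distance travelled is ∫|v| dt — sum the magnitudes of each area piece.
0–3 s: |5| × 3 = 15 m
3–7 s: |9| × 4 = 36 m
7–9 s: |3| × 2 = 6 m
9–14 s: |-9| × 5 = 45 m
Total distance = 102 m

102 m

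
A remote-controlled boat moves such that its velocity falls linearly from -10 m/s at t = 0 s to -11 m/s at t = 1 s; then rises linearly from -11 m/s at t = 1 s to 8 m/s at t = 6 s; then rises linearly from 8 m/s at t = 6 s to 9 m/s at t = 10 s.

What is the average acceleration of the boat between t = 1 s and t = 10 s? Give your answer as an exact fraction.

Average acceleration = Δv/Δt = (9 − -11)/(10 − 1) = 20/9 m/s².

20/9 m/s²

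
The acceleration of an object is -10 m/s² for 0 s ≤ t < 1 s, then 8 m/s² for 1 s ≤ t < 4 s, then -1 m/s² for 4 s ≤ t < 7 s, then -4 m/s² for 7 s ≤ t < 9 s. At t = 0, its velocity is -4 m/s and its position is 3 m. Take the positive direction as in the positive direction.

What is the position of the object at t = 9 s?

19.5 m

On each constant-a segment, Δv = aΔt and Δx = v₀Δt + ½aΔt²; chain segment to segment.
0–1 s: v starts -4 m/s; Δx = -4·1 + ½·-10·1² = -9 m; v ends -14 m/s.
1–4 s: v starts -14 m/s; Δx = -14·3 + ½·8·3² = -6 m; v ends 10 m/s.
4–7 s: v starts 10 m/s; Δx = 10·3 + ½·-1·3² = 25.5 m; v ends 7 m/s.
7–9 s: v starts 7 m/s; Δx = 7·2 + ½·-4·2² = 6 m; v ends -1 m/s.
x(9) = 3 + Σ Δx = 19.5 m.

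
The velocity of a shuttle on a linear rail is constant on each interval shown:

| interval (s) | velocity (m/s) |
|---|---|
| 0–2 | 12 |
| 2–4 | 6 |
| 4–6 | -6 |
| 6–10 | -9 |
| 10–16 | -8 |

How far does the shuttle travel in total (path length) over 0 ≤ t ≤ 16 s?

132 m

Total distance travelled is ∫|v| dt — sum the magnitudes of each area piece.
0–2 s: |12| × 2 = 24 m
2–4 s: |6| × 2 = 12 m
4–6 s: |-6| × 2 = 12 m
6–10 s: |-9| × 4 = 36 m
10–16 s: |-8| × 6 = 48 m
Total distance = 132 m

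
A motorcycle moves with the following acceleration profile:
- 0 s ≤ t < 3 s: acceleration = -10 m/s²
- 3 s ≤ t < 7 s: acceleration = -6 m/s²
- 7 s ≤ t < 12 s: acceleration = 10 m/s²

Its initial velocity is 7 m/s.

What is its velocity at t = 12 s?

3 m/s

Δv equals the area under the a-t graph; then v = v₀ + Δv.
0–3 s: -10 × 3 = -30 m/s
3–7 s: -6 × 4 = -24 m/s
7–12 s: 10 × 5 = 50 m/s
Δv = -4 m/s, so v(12) = 7 + (-4) = 3 m/s.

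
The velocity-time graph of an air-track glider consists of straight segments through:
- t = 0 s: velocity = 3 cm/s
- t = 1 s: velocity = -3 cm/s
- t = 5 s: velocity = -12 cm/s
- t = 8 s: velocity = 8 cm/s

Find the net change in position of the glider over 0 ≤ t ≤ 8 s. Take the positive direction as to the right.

-36 cm

Net displacement equals the area under the velocity-time graph (areas below the axis count negative).
0–1 s: ½(3 + -3)(1) = 0 cm
1–5 s: ½(-3 + -12)(4) = -30 cm
5–8 s: ½(-12 + 8)(3) = -6 cm
Net displacement = -36 cm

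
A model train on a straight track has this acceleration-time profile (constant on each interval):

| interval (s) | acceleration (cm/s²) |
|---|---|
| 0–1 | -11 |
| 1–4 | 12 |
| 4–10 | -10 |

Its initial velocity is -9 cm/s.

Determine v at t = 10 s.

-44 cm/s

Δv equals the area under the a-t graph; then v = v₀ + Δv.
0–1 s: -11 × 1 = -11 cm/s
1–4 s: 12 × 3 = 36 cm/s
4–10 s: -10 × 6 = -60 cm/s
Δv = -35 cm/s, so v(10) = -9 + (-35) = -44 cm/s.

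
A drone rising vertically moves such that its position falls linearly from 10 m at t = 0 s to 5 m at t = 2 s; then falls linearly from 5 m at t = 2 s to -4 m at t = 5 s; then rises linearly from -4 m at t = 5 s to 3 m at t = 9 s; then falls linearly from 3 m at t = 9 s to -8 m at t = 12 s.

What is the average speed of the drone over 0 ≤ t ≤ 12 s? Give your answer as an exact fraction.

Average speed = (total path length)/(elapsed time); on a piecewise-linear x-t graph the path length is Σ|Δx|.
0–2 s: |Δx| = |5 − 10| = 5 m
2–5 s: |Δx| = |-4 − 5| = 9 m
5–9 s: |Δx| = |3 − -4| = 7 m
9–12 s: |Δx| = |-8 − 3| = 11 m
Total path = 32 m; average speed = 32/12 = 8/3 m/s.

8/3 m/s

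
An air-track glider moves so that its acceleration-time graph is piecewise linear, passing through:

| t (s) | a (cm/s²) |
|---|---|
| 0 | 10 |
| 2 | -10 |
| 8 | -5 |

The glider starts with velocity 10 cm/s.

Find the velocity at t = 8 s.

-35 cm/s

Δv equals the area under the a-t graph; then v = v₀ + Δv.
0–2 s: ½(10 + -10)(2) = 0 cm/s
2–8 s: ½(-10 + -5)(6) = -45 cm/s
Δv = -45 cm/s, so v(8) = 10 + (-45) = -35 cm/s.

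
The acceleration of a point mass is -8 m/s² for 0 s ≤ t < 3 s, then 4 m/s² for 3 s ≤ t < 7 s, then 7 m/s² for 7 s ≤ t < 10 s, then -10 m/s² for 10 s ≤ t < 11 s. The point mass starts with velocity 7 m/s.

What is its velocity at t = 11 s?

Δv equals the area under the a-t graph; then v = v₀ + Δv.
0–3 s: -8 × 3 = -24 m/s
3–7 s: 4 × 4 = 16 m/s
7–10 s: 7 × 3 = 21 m/s
10–11 s: -10 × 1 = -10 m/s
Δv = 3 m/s, so v(11) = 7 + (3) = 10 m/s.

10 m/s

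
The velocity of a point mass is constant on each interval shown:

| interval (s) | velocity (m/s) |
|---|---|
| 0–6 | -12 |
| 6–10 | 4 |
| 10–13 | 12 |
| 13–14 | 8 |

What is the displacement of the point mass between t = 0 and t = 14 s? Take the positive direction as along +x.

Net displacement equals the area under the velocity-time graph (areas below the axis count negative).
0–6 s: -12 × 6 = -72 m
6–10 s: 4 × 4 = 16 m
10–13 s: 12 × 3 = 36 m
13–14 s: 8 × 1 = 8 m
Net displacement = -12 m

-12 m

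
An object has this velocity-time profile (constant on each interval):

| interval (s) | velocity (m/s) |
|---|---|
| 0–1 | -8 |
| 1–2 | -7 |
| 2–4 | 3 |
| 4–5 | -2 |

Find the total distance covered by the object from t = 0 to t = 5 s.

23 m

Distance (not displacement) is the total path length: add the absolute areas under v-t.
0–1 s: |-8| × 1 = 8 m
1–2 s: |-7| × 1 = 7 m
2–4 s: |3| × 2 = 6 m
4–5 s: |-2| × 1 = 2 m
Total distance = 23 m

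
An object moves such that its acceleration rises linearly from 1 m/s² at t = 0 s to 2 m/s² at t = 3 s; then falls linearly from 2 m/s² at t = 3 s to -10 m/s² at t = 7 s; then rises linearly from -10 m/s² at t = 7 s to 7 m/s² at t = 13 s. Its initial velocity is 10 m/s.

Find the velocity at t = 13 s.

Δv equals the area under the a-t graph; then v = v₀ + Δv.
0–3 s: ½(1 + 2)(3) = 4.5 m/s
3–7 s: ½(2 + -10)(4) = -16 m/s
7–13 s: ½(-10 + 7)(6) = -9 m/s
Δv = -20.5 m/s, so v(13) = 10 + (-20.5) = -10.5 m/s.

-10.5 m/s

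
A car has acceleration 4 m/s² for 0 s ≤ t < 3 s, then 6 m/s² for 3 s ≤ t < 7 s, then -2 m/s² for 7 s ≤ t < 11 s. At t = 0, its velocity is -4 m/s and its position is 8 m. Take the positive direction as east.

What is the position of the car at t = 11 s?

206 m

On each constant-a segment, Δv = aΔt and Δx = v₀Δt + ½aΔt²; chain segment to segment.
0–3 s: v starts -4 m/s; Δx = -4·3 + ½·4·3² = 6 m; v ends 8 m/s.
3–7 s: v starts 8 m/s; Δx = 8·4 + ½·6·4² = 80 m; v ends 32 m/s.
7–11 s: v starts 32 m/s; Δx = 32·4 + ½·-2·4² = 112 m; v ends 24 m/s.
x(11) = 8 + Σ Δx = 206 m.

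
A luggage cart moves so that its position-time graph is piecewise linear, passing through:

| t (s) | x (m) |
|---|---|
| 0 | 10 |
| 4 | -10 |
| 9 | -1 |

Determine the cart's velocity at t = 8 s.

1.8 m/s

Velocity is the slope of the x-t graph on 4–9 s: (-1 − -10)/(9 − 4) = 1.8 m/s.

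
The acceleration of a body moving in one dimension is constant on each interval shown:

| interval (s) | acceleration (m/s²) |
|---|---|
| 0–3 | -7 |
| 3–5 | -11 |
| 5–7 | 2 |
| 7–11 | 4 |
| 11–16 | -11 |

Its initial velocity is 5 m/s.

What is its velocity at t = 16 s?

-73 m/s

Δv equals the area under the a-t graph; then v = v₀ + Δv.
0–3 s: -7 × 3 = -21 m/s
3–5 s: -11 × 2 = -22 m/s
5–7 s: 2 × 2 = 4 m/s
7–11 s: 4 × 4 = 16 m/s
11–16 s: -11 × 5 = -55 m/s
Δv = -78 m/s, so v(16) = 5 + (-78) = -73 m/s.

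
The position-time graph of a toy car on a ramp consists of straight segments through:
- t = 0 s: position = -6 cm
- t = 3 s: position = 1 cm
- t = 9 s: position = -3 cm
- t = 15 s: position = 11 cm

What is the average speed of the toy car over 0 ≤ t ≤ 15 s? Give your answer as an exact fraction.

5/3 cm/s

Average speed = (total path length)/(elapsed time); on a piecewise-linear x-t graph the path length is Σ|Δx|.
0–3 s: |Δx| = |1 − -6| = 7 cm
3–9 s: |Δx| = |-3 − 1| = 4 cm
9–15 s: |Δx| = |11 − -3| = 14 cm
Total path = 25 cm; average speed = 25/15 = 5/3 cm/s.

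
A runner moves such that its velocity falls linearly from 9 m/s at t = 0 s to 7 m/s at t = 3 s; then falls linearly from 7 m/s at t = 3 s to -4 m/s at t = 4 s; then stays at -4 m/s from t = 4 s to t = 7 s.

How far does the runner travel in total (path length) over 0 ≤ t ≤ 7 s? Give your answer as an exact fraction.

Total distance travelled is ∫|v| dt — sum the magnitudes of each area piece.
0–3 s: |½(9 + 7)(3)| = 24 m
3–4 s: v = 0 at t = 40/11 s; triangle areas 49/22 + 8/11 = 65/22 m
4–7 s: |-4| × 3 = 12 m
Total distance = 857/22 m

857/22 m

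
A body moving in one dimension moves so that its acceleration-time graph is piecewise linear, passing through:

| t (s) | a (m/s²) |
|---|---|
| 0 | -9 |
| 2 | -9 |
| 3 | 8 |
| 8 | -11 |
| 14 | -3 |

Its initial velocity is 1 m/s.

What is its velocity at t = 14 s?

Δv equals the area under the a-t graph; then v = v₀ + Δv.
0–2 s: -9 × 2 = -18 m/s
2–3 s: ½(-9 + 8)(1) = -0.5 m/s
3–8 s: ½(8 + -11)(5) = -7.5 m/s
8–14 s: ½(-11 + -3)(6) = -42 m/s
Δv = -68 m/s, so v(14) = 1 + (-68) = -67 m/s.

-67 m/s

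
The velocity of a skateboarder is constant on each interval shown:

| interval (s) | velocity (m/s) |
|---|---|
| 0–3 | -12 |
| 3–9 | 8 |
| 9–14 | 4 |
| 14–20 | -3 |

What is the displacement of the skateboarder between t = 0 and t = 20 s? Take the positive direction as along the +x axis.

14 m

Displacement is the signed area under the v-t curve.
0–3 s: -12 × 3 = -36 m
3–9 s: 8 × 6 = 48 m
9–14 s: 4 × 5 = 20 m
14–20 s: -3 × 6 = -18 m
Net displacement = 14 m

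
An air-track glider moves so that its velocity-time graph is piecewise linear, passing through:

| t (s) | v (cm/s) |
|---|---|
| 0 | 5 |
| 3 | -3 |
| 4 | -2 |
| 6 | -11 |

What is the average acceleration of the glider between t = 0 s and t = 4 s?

-1.75 cm/s²

Average acceleration = Δv/Δt = (-2 − 5)/(4 − 0) = -1.75 cm/s².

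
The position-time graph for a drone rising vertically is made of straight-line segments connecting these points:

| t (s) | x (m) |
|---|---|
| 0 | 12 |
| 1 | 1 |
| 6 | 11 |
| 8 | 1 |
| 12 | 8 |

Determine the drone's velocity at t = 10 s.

Velocity is the slope of the x-t graph on 8–12 s: (8 − 1)/(12 − 8) = 1.75 m/s.

1.75 m/s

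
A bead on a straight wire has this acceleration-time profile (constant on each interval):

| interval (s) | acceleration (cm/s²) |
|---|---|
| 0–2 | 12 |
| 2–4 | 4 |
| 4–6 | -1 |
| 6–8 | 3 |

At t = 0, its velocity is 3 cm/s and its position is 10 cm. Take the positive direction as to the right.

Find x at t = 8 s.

242 cm

On each constant-a segment, Δv = aΔt and Δx = v₀Δt + ½aΔt²; chain segment to segment.
0–2 s: v starts 3 cm/s; Δx = 3·2 + ½·12·2² = 30 cm; v ends 27 cm/s.
2–4 s: v starts 27 cm/s; Δx = 27·2 + ½·4·2² = 62 cm; v ends 35 cm/s.
4–6 s: v starts 35 cm/s; Δx = 35·2 + ½·-1·2² = 68 cm; v ends 33 cm/s.
6–8 s: v starts 33 cm/s; Δx = 33·2 + ½·3·2² = 72 cm; v ends 39 cm/s.
x(8) = 10 + Σ Δx = 242 cm.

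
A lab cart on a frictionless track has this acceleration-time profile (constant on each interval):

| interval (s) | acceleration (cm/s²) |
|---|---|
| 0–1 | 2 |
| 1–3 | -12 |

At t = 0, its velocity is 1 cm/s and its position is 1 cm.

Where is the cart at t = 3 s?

-15 cm

On each constant-a segment, Δv = aΔt and Δx = v₀Δt + ½aΔt²; chain segment to segment.
0–1 s: v starts 1 cm/s; Δx = 1·1 + ½·2·1² = 2 cm; v ends 3 cm/s.
1–3 s: v starts 3 cm/s; Δx = 3·2 + ½·-12·2² = -18 cm; v ends -21 cm/s.
x(3) = 1 + Σ Δx = -15 cm.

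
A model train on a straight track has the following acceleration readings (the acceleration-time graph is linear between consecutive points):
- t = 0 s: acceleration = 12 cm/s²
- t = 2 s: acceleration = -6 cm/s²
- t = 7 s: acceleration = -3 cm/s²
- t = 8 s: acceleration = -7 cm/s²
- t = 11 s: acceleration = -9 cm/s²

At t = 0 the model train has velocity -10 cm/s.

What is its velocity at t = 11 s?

Δv equals the area under the a-t graph; then v = v₀ + Δv.
0–2 s: ½(12 + -6)(2) = 6 cm/s
2–7 s: ½(-6 + -3)(5) = -22.5 cm/s
7–8 s: ½(-3 + -7)(1) = -5 cm/s
8–11 s: ½(-7 + -9)(3) = -24 cm/s
Δv = -45.5 cm/s, so v(11) = -10 + (-45.5) = -55.5 cm/s.

-55.5 cm/s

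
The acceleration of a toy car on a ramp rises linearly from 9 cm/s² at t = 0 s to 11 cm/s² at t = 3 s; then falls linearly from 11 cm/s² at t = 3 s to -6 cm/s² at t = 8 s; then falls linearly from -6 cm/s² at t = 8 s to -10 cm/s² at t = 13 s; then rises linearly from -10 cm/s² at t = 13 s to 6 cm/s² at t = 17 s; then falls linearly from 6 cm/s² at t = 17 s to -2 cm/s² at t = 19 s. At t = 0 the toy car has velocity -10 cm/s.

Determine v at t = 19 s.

Δv equals the area under the a-t graph; then v = v₀ + Δv.
0–3 s: ½(9 + 11)(3) = 30 cm/s
3–8 s: ½(11 + -6)(5) = 12.5 cm/s
8–13 s: ½(-6 + -10)(5) = -40 cm/s
13–17 s: ½(-10 + 6)(4) = -8 cm/s
17–19 s: ½(6 + -2)(2) = 4 cm/s
Δv = -1.5 cm/s, so v(19) = -10 + (-1.5) = -11.5 cm/s.

-11.5 cm/s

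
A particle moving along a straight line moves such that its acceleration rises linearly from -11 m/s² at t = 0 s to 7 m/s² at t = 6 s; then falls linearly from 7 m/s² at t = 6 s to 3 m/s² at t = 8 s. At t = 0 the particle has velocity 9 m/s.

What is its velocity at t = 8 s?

Δv equals the area under the a-t graph; then v = v₀ + Δv.
0–6 s: ½(-11 + 7)(6) = -12 m/s
6–8 s: ½(7 + 3)(2) = 10 m/s
Δv = -2 m/s, so v(8) = 9 + (-2) = 7 m/s.

7 m/s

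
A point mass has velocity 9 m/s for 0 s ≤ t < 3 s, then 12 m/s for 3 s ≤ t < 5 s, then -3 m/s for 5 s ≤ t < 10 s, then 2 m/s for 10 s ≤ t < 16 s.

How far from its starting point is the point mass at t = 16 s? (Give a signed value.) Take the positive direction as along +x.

48 m

Net displacement equals the area under the velocity-time graph (areas below the axis count negative).
0–3 s: 9 × 3 = 27 m
3–5 s: 12 × 2 = 24 m
5–10 s: -3 × 5 = -15 m
10–16 s: 2 × 6 = 12 m
Net displacement = 48 m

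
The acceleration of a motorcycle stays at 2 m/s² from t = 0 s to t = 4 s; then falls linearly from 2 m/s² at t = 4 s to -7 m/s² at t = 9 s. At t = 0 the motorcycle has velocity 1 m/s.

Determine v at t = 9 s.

-3.5 m/s

Δv equals the area under the a-t graph; then v = v₀ + Δv.
0–4 s: 2 × 4 = 8 m/s
4–9 s: ½(2 + -7)(5) = -12.5 m/s
Δv = -4.5 m/s, so v(9) = 1 + (-4.5) = -3.5 m/s.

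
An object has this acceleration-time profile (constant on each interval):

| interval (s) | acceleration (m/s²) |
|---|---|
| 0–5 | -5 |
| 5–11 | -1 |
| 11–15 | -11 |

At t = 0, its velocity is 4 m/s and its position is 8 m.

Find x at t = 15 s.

-374.5 m

On each constant-a segment, Δv = aΔt and Δx = v₀Δt + ½aΔt²; chain segment to segment.
0–5 s: v starts 4 m/s; Δx = 4·5 + ½·-5·5² = -42.5 m; v ends -21 m/s.
5–11 s: v starts -21 m/s; Δx = -21·6 + ½·-1·6² = -144 m; v ends -27 m/s.
11–15 s: v starts -27 m/s; Δx = -27·4 + ½·-11·4² = -196 m; v ends -71 m/s.
x(15) = 8 + Σ Δx = -374.5 m.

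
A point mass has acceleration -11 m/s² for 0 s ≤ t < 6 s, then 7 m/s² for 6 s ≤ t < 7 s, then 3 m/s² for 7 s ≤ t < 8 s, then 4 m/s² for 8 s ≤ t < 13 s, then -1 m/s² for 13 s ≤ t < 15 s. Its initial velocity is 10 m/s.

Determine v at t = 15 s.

Δv equals the area under the a-t graph; then v = v₀ + Δv.
0–6 s: -11 × 6 = -66 m/s
6–7 s: 7 × 1 = 7 m/s
7–8 s: 3 × 1 = 3 m/s
8–13 s: 4 × 5 = 20 m/s
13–15 s: -1 × 2 = -2 m/s
Δv = -38 m/s, so v(15) = 10 + (-38) = -28 m/s.

-28 m/s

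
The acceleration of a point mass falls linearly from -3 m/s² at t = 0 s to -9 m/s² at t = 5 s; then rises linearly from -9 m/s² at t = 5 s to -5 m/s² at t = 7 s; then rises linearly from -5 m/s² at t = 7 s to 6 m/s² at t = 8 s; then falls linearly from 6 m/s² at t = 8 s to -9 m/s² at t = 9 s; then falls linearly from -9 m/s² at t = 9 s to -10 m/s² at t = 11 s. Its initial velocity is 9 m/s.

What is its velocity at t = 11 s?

Δv equals the area under the a-t graph; then v = v₀ + Δv.
0–5 s: ½(-3 + -9)(5) = -30 m/s
5–7 s: ½(-9 + -5)(2) = -14 m/s
7–8 s: ½(-5 + 6)(1) = 0.5 m/s
8–9 s: ½(6 + -9)(1) = -1.5 m/s
9–11 s: ½(-9 + -10)(2) = -19 m/s
Δv = -64 m/s, so v(11) = 9 + (-64) = -55 m/s.

-55 m/s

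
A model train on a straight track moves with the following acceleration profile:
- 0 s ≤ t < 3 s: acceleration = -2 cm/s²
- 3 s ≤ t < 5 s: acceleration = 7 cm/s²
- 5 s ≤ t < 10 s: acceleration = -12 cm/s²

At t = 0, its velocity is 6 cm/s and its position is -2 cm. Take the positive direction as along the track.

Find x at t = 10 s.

-59 cm

On each constant-a segment, Δv = aΔt and Δx = v₀Δt + ½aΔt²; chain segment to segment.
0–3 s: v starts 6 cm/s; Δx = 6·3 + ½·-2·3² = 9 cm; v ends 0 cm/s.
3–5 s: v starts 0 cm/s; Δx = 0·2 + ½·7·2² = 14 cm; v ends 14 cm/s.
5–10 s: v starts 14 cm/s; Δx = 14·5 + ½·-12·5² = -80 cm; v ends -46 cm/s.
x(10) = -2 + Σ Δx = -59 cm.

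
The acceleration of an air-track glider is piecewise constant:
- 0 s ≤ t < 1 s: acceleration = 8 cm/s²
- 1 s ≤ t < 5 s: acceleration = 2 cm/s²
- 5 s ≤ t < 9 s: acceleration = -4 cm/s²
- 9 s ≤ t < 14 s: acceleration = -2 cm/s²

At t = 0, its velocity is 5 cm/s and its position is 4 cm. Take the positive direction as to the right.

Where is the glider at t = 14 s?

133 cm

On each constant-a segment, Δv = aΔt and Δx = v₀Δt + ½aΔt²; chain segment to segment.
0–1 s: v starts 5 cm/s; Δx = 5·1 + ½·8·1² = 9 cm; v ends 13 cm/s.
1–5 s: v starts 13 cm/s; Δx = 13·4 + ½·2·4² = 68 cm; v ends 21 cm/s.
5–9 s: v starts 21 cm/s; Δx = 21·4 + ½·-4·4² = 52 cm; v ends 5 cm/s.
9–14 s: v starts 5 cm/s; Δx = 5·5 + ½·-2·5² = 0 cm; v ends -5 cm/s.
x(14) = 4 + Σ Δx = 133 cm.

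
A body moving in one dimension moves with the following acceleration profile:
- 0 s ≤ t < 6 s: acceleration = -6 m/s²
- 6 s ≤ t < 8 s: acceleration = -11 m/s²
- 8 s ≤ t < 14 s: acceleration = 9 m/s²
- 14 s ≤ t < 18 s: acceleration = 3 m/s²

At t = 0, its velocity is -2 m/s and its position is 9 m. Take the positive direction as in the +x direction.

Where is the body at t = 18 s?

-407 m

On each constant-a segment, Δv = aΔt and Δx = v₀Δt + ½aΔt²; chain segment to segment.
0–6 s: v starts -2 m/s; Δx = -2·6 + ½·-6·6² = -120 m; v ends -38 m/s.
6–8 s: v starts -38 m/s; Δx = -38·2 + ½·-11·2² = -98 m; v ends -60 m/s.
8–14 s: v starts -60 m/s; Δx = -60·6 + ½·9·6² = -198 m; v ends -6 m/s.
14–18 s: v starts -6 m/s; Δx = -6·4 + ½·3·4² = 0 m; v ends 6 m/s.
x(18) = 9 + Σ Δx = -407 m.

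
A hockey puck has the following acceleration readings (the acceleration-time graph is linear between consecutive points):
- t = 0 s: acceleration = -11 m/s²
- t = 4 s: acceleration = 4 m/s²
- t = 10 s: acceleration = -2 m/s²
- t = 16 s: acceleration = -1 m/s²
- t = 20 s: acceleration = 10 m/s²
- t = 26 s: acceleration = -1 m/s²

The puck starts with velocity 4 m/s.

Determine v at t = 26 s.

Δv equals the area under the a-t graph; then v = v₀ + Δv.
0–4 s: ½(-11 + 4)(4) = -14 m/s
4–10 s: ½(4 + -2)(6) = 6 m/s
10–16 s: ½(-2 + -1)(6) = -9 m/s
16–20 s: ½(-1 + 10)(4) = 18 m/s
20–26 s: ½(10 + -1)(6) = 27 m/s
Δv = 28 m/s, so v(26) = 4 + (28) = 32 m/s.

32 m/s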